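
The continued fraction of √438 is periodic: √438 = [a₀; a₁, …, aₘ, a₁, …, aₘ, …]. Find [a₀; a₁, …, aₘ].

a₀ = ⌊√438⌋ = 20.
With m₀=0, d₀=1 and mₖ₊₁ = dₖaₖ − mₖ, dₖ₊₁ = (n − mₖ₊₁²)/dₖ, aₖ₊₁ = ⌊(a₀+mₖ₊₁)/dₖ₊₁⌋:
  k=1: m=20, d=38, a=1
  k=2: m=18, d=3, a=12
  k=3: m=18, d=38, a=1
  k=4: m=20, d=1, a=40
d=1 and a=2a₀=40 at k=4, so the next step gives (m, d) = (20, 38) again — its k=1 value — and the period has length 4.

[20; 1, 12, 1, 40]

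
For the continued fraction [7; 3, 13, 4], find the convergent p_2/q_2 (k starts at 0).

Using pₖ = aₖpₖ₋₁ + pₖ₋₂, qₖ = aₖqₖ₋₁ + qₖ₋₂ (with p₋₁=1, p₋₂=0, q₋₁=0, q₋₂=1):
  k=0: a=7, p=7, q=1
  k=1: a=3, p=22, q=3
  k=2: a=13, p=293, q=40

293/40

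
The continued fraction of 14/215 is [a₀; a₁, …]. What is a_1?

15

14 = 0·215 + 14   →  a_0 = 0
215 = 15·14 + 5   →  a_1 = 15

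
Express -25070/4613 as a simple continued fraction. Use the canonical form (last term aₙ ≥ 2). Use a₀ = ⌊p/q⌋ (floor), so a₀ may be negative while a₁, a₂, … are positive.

-25070 = -6×4613 + 2608
4613 = 1×2608 + 2005
2608 = 1×2005 + 603
2005 = 3×603 + 196
603 = 3×196 + 15
196 = 13×15 + 1
15 = 15×1 + 0  (stop)
So -25070/4613 = [-6; 1, 1, 3, 3, 13, 15].

[-6; 1, 1, 3, 3, 13, 15]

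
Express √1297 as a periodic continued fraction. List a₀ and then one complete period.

[36; 72]

a₀ = ⌊√1297⌋ = 36.
With m₀=0, d₀=1 and mₖ₊₁ = dₖaₖ − mₖ, dₖ₊₁ = (n − mₖ₊₁²)/dₖ, aₖ₊₁ = ⌊(a₀+mₖ₊₁)/dₖ₊₁⌋:
  k=1: m=36, d=1, a=72
d=1 and a=2a₀=72 at k=1, so the next step gives (m, d) = (36, 1) again — its k=1 value — and the period has length 1.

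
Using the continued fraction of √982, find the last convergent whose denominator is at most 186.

2977/95

√982 = [31; 2, 1, 30, 1, 2, 62, …] (period length 6).
Convergents:
  p_0/q_0 = 31/1
  p_1/q_1 = 63/2
  p_2/q_2 = 94/3
  p_3/q_3 = 2883/92
  p_4/q_4 = 2977/95
  p_5/q_5 = 8837/282
q_4 = 95 ≤ 186 < 282 = q_5, so the answer is 2977/95.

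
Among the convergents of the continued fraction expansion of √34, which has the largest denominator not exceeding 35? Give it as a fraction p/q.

35/6

√34 = [5; 1, 4, 1, 10, …] (period length 4).
Convergents:
  p_0/q_0 = 5/1
  p_1/q_1 = 6/1
  p_2/q_2 = 29/5
  p_3/q_3 = 35/6
  p_4/q_4 = 379/65
q_3 = 6 ≤ 35 < 65 = q_4, so the answer is 35/6.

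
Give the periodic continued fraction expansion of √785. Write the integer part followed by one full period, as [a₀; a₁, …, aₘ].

[28; 56]

a₀ = ⌊√785⌋ = 28.
With m₀=0, d₀=1 and mₖ₊₁ = dₖaₖ − mₖ, dₖ₊₁ = (n − mₖ₊₁²)/dₖ, aₖ₊₁ = ⌊(a₀+mₖ₊₁)/dₖ₊₁⌋:
  k=1: m=28, d=1, a=56
d=1 and a=2a₀=56 at k=1, so the next step gives (m, d) = (28, 1) again — its k=1 value — and the period has length 1.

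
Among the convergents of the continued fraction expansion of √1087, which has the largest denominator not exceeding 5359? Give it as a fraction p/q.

71775/2177

√1087 = [32; 1, 31, 1, 64, …] (period length 4).
Convergents:
  p_0/q_0 = 32/1
  p_1/q_1 = 33/1
  p_2/q_2 = 1055/32
  p_3/q_3 = 1088/33
  p_4/q_4 = 70687/2144
  p_5/q_5 = 71775/2177
  p_6/q_6 = 2295712/69631
q_5 = 2177 ≤ 5359 < 69631 = q_6, so the answer is 71775/2177.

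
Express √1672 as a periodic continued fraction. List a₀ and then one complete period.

a₀ = ⌊√1672⌋ = 40.

[40; 1, 8, 10, 8, 1, 80]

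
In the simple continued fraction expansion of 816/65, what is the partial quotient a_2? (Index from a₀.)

1

816 = 12·65 + 36   →  a_0 = 12
65 = 1·36 + 29   →  a_1 = 1
36 = 1·29 + 7   →  a_2 = 1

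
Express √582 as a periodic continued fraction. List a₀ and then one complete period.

a₀ = ⌊√582⌋ = 24.
With m₀=0, d₀=1 and mₖ₊₁ = dₖaₖ − mₖ, dₖ₊₁ = (n − mₖ₊₁²)/dₖ, aₖ₊₁ = ⌊(a₀+mₖ₊₁)/dₖ₊₁⌋:
  k=1: m=24, d=6, a=8
  k=2: m=24, d=1, a=48
d=1 and a=2a₀=48 at k=2, so the next step gives (m, d) = (24, 6) again — its k=1 value — and the period has length 2.

[24; 8, 48]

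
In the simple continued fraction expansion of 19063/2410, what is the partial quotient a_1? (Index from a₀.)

19063 = 7·2410 + 2193   →  a_0 = 7
2410 = 1·2193 + 217   →  a_1 = 1

1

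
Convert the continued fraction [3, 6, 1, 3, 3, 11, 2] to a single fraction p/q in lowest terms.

Using pₖ = aₖpₖ₋₁ + pₖ₋₂ and qₖ = aₖqₖ₋₁ + qₖ₋₂:
  k=0: a=3, p=3, q=1
  k=1: a=6, p=19, q=6
  k=2: a=1, p=22, q=7
  k=3: a=3, p=85, q=27
  k=4: a=3, p=277, q=88
  k=5: a=11, p=3132, q=995
  k=6: a=2, p=6541, q=2078

6541/2078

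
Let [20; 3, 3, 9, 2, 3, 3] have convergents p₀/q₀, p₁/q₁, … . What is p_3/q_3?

1888/93

Using pₖ = aₖpₖ₋₁ + pₖ₋₂, qₖ = aₖqₖ₋₁ + qₖ₋₂ (with p₋₁=1, p₋₂=0, q₋₁=0, q₋₂=1):
  k=0: a=20, p=20, q=1
  k=1: a=3, p=61, q=3
  k=2: a=3, p=203, q=10
  k=3: a=9, p=1888, q=93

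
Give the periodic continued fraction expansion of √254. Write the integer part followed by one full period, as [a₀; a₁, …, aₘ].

a₀ = ⌊√254⌋ = 15.
With m₀=0, d₀=1 and mₖ₊₁ = dₖaₖ − mₖ, dₖ₊₁ = (n − mₖ₊₁²)/dₖ, aₖ₊₁ = ⌊(a₀+mₖ₊₁)/dₖ₊₁⌋:
  k=1: m=15, d=29, a=1
  k=2: m=14, d=2, a=14
  k=3: m=14, d=29, a=1
  k=4: m=15, d=1, a=30
d=1 and a=2a₀=30 at k=4, so the next step gives (m, d) = (15, 29) again — its k=1 value — and the period has length 4.

[15; 1, 14, 1, 30]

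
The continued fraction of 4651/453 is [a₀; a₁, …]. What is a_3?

2

4651 = 10·453 + 121   →  a_0 = 10
453 = 3·121 + 90   →  a_1 = 3
121 = 1·90 + 31   →  a_2 = 1
90 = 2·31 + 28   →  a_3 = 2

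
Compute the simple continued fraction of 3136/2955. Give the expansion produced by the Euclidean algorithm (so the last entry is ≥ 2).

3136 = 1×2955 + 181
2955 = 16×181 + 59
181 = 3×59 + 4
59 = 14×4 + 3
4 = 1×3 + 1
3 = 3×1 + 0  (stop)
So 3136/2955 = [1; 16, 3, 14, 1, 3].

[1; 16, 3, 14, 1, 3]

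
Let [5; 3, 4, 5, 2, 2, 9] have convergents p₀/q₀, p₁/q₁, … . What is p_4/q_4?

791/149

Using pₖ = aₖpₖ₋₁ + pₖ₋₂, qₖ = aₖqₖ₋₁ + qₖ₋₂ (with p₋₁=1, p₋₂=0, q₋₁=0, q₋₂=1):
  k=0: a=5, p=5, q=1
  k=1: a=3, p=16, q=3
  k=2: a=4, p=69, q=13
  k=3: a=5, p=361, q=68
  k=4: a=2, p=791, q=149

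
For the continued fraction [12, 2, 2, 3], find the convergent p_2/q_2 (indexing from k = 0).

Using pₖ = aₖpₖ₋₁ + pₖ₋₂, qₖ = aₖqₖ₋₁ + qₖ₋₂ (with p₋₁=1, p₋₂=0, q₋₁=0, q₋₂=1):
  k=0: a=12, p=12, q=1
  k=1: a=2, p=25, q=2
  k=2: a=2, p=62, q=5

62/5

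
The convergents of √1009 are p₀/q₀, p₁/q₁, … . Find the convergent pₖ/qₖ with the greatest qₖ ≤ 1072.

33893/1067

√1009 = [31; 1, 3, 3, 1, 62, …] (period length 5).
Convergents:
  p_0/q_0 = 31/1
  p_1/q_1 = 32/1
  p_2/q_2 = 127/4
  p_3/q_3 = 413/13
  p_4/q_4 = 540/17
  p_5/q_5 = 33893/1067
  p_6/q_6 = 34433/1084
q_5 = 1067 ≤ 1072 < 1084 = q_6, so the answer is 33893/1067.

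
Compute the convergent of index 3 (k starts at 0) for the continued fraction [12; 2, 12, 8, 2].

2521/202

Using pₖ = aₖpₖ₋₁ + pₖ₋₂, qₖ = aₖqₖ₋₁ + qₖ₋₂ (with p₋₁=1, p₋₂=0, q₋₁=0, q₋₂=1):
  k=0: a=12, p=12, q=1
  k=1: a=2, p=25, q=2
  k=2: a=12, p=312, q=25
  k=3: a=8, p=2521, q=202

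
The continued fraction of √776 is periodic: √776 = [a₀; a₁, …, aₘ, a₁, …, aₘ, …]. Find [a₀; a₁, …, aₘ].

a₀ = ⌊√776⌋ = 27.
With m₀=0, d₀=1 and mₖ₊₁ = dₖaₖ − mₖ, dₖ₊₁ = (n − mₖ₊₁²)/dₖ, aₖ₊₁ = ⌊(a₀+mₖ₊₁)/dₖ₊₁⌋:
  k=1: m=27, d=47, a=1
  k=2: m=20, d=8, a=5
  k=3: m=20, d=47, a=1
  k=4: m=27, d=1, a=54
d=1 and a=2a₀=54 at k=4, so the next step gives (m, d) = (27, 47) again — its k=1 value — and the period has length 4.

[27; 1, 5, 1, 54]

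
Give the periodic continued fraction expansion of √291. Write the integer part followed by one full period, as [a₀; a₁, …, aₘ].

a₀ = ⌊√291⌋ = 17.
With m₀=0, d₀=1 and mₖ₊₁ = dₖaₖ − mₖ, dₖ₊₁ = (n − mₖ₊₁²)/dₖ, aₖ₊₁ = ⌊(a₀+mₖ₊₁)/dₖ₊₁⌋:
  k=1: m=17, d=2, a=17
  k=2: m=17, d=1, a=34
d=1 and a=2a₀=34 at k=2, so the next step gives (m, d) = (17, 2) again — its k=1 value — and the period has length 2.

[17; 17, 34]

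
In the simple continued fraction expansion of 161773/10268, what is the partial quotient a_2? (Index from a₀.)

161773 = 15·10268 + 7753   →  a_0 = 15
10268 = 1·7753 + 2515   →  a_1 = 1
7753 = 3·2515 + 208   →  a_2 = 3

3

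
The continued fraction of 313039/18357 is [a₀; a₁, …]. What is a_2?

1

313039 = 17·18357 + 970   →  a_0 = 17
18357 = 18·970 + 897   →  a_1 = 18
970 = 1·897 + 73   →  a_2 = 1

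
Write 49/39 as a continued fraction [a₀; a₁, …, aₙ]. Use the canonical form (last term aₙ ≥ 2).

[1; 3, 1, 9]

49 = 1*39 + 10
39 = 3*10 + 9
10 = 1*9 + 1
9 = 9*1 + 0  (stop)
So 49/39 = [1; 3, 1, 9].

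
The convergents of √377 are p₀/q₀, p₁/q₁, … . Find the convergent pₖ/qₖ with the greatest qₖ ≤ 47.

233/12

√377 = [19; 2, 2, 2, 38, …] (period length 4).
Convergents:
  p_0/q_0 = 19/1
  p_1/q_1 = 39/2
  p_2/q_2 = 97/5
  p_3/q_3 = 233/12
  p_4/q_4 = 8951/461
q_3 = 12 ≤ 47 < 461 = q_4, so the answer is 233/12.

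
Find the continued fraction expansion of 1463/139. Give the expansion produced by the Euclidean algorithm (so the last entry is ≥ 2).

[10; 1, 1, 9, 2, 3]

1463 = 10×139 + 73
139 = 1×73 + 66
73 = 1×66 + 7
66 = 9×7 + 3
7 = 2×3 + 1
3 = 3×1 + 0  (stop)
So 1463/139 = [10; 1, 1, 9, 2, 3].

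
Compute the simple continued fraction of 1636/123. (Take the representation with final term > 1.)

1636 = 13×123 + 37
123 = 3×37 + 12
37 = 3×12 + 1
12 = 12×1 + 0  (stop)
So 1636/123 = [13; 3, 3, 12].

[13; 3, 3, 12]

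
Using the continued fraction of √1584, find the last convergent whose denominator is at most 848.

√1584 = [39; 1, 3, 1, 78, …] (period length 4).
Convergents:
  p_0/q_0 = 39/1
  p_1/q_1 = 40/1
  p_2/q_2 = 159/4
  p_3/q_3 = 199/5
  p_4/q_4 = 15681/394
  p_5/q_5 = 15880/399
  p_6/q_6 = 63321/1591
q_5 = 399 ≤ 848 < 1591 = q_6, so the answer is 15880/399.

15880/399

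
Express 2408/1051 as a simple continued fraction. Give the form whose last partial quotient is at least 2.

2408 = 2*1051 + 306
1051 = 3*306 + 133
306 = 2*133 + 40
133 = 3*40 + 13
40 = 3*13 + 1
13 = 13*1 + 0  (stop)
So 2408/1051 = [2; 3, 2, 3, 3, 13].

[2; 3, 2, 3, 3, 13]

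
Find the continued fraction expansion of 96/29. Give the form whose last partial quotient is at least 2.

[3; 3, 4, 2]

96 = 3·29 + 9
29 = 3·9 + 2
9 = 4·2 + 1
2 = 2·1 + 0  (stop)
So 96/29 = [3; 3, 4, 2].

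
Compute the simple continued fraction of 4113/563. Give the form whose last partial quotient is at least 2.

[7; 3, 3, 1, 1, 1, 15]

4113 = 7·563 + 172
563 = 3·172 + 47
172 = 3·47 + 31
47 = 1·31 + 16
31 = 1·16 + 15
16 = 1·15 + 1
15 = 15·1 + 0  (stop)
So 4113/563 = [7; 3, 3, 1, 1, 1, 15].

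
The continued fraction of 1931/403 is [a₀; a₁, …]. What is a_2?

3

1931 = 4·403 + 319   →  a_0 = 4
403 = 1·319 + 84   →  a_1 = 1
319 = 3·84 + 67   →  a_2 = 3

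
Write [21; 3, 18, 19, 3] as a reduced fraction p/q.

68226/3199

Using pₖ = aₖpₖ₋₁ + pₖ₋₂ and qₖ = aₖqₖ₋₁ + qₖ₋₂:
  k=0: a=21, p=21, q=1
  k=1: a=3, p=64, q=3
  k=2: a=18, p=1173, q=55
  k=3: a=19, p=22351, q=1048
  k=4: a=3, p=68226, q=3199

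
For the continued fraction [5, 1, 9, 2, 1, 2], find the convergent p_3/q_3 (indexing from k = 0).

124/21

Using pₖ = aₖpₖ₋₁ + pₖ₋₂, qₖ = aₖqₖ₋₁ + qₖ₋₂ (with p₋₁=1, p₋₂=0, q₋₁=0, q₋₂=1):
  k=0: a=5, p=5, q=1
  k=1: a=1, p=6, q=1
  k=2: a=9, p=59, q=10
  k=3: a=2, p=124, q=21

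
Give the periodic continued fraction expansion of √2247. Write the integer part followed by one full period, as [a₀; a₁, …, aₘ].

a₀ = ⌊√2247⌋ = 47.
With m₀=0, d₀=1 and mₖ₊₁ = dₖaₖ − mₖ, dₖ₊₁ = (n − mₖ₊₁²)/dₖ, aₖ₊₁ = ⌊(a₀+mₖ₊₁)/dₖ₊₁⌋:
  k=1: m=47, d=38, a=2
  k=2: m=29, d=37, a=2
  k=3: m=45, d=6, a=15
  k=4: m=45, d=37, a=2
  k=5: m=29, d=38, a=2
  k=6: m=47, d=1, a=94
d=1 and a=2a₀=94 at k=6, so the next step gives (m, d) = (47, 38) again — its k=1 value — and the period has length 6.

[47; 2, 2, 15, 2, 2, 94]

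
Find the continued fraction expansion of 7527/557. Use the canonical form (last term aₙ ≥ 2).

7527 = 13·557 + 286
557 = 1·286 + 271
286 = 1·271 + 15
271 = 18·15 + 1
15 = 15·1 + 0  (stop)
So 7527/557 = [13; 1, 1, 18, 15].

[13; 1, 1, 18, 15]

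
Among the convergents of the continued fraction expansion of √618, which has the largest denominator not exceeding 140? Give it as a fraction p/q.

1417/57

√618 = [24; 1, 6, 8, 6, 1, 48, …] (period length 6).
Convergents:
  p_0/q_0 = 24/1
  p_1/q_1 = 25/1
  p_2/q_2 = 174/7
  p_3/q_3 = 1417/57
  p_4/q_4 = 8676/349
q_3 = 57 ≤ 140 < 349 = q_4, so the answer is 1417/57.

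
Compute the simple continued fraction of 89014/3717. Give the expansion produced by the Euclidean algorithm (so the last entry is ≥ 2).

89014 = 23·3717 + 3523
3717 = 1·3523 + 194
3523 = 18·194 + 31
194 = 6·31 + 8
31 = 3·8 + 7
8 = 1·7 + 1
7 = 7·1 + 0  (stop)
So 89014/3717 = [23; 1, 18, 6, 3, 1, 7].

[23; 1, 18, 6, 3, 1, 7]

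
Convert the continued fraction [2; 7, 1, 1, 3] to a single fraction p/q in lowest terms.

Using pₖ = aₖpₖ₋₁ + pₖ₋₂ and qₖ = aₖqₖ₋₁ + qₖ₋₂:
  k=0: a=2, p=2, q=1
  k=1: a=7, p=15, q=7
  k=2: a=1, p=17, q=8
  k=3: a=1, p=32, q=15
  k=4: a=3, p=113, q=53

113/53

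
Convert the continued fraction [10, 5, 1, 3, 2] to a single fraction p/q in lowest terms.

Using pₖ = aₖpₖ₋₁ + pₖ₋₂ and qₖ = aₖqₖ₋₁ + qₖ₋₂:
  k=0: a=10, p=10, q=1
  k=1: a=5, p=51, q=5
  k=2: a=1, p=61, q=6
  k=3: a=3, p=234, q=23
  k=4: a=2, p=529, q=52

529/52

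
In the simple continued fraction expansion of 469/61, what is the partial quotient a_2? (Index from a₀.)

469 = 7·61 + 42   →  a_0 = 7
61 = 1·42 + 19   →  a_1 = 1
42 = 2·19 + 4   →  a_2 = 2

2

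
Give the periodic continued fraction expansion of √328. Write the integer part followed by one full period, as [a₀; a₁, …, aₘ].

[18; 9, 36]

a₀ = ⌊√328⌋ = 18.
With m₀=0, d₀=1 and mₖ₊₁ = dₖaₖ − mₖ, dₖ₊₁ = (n − mₖ₊₁²)/dₖ, aₖ₊₁ = ⌊(a₀+mₖ₊₁)/dₖ₊₁⌋:
  k=1: m=18, d=4, a=9
  k=2: m=18, d=1, a=36
d=1 and a=2a₀=36 at k=2, so the next step gives (m, d) = (18, 4) again — its k=1 value — and the period has length 2.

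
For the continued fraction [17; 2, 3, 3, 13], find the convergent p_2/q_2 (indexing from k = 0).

Using pₖ = aₖpₖ₋₁ + pₖ₋₂, qₖ = aₖqₖ₋₁ + qₖ₋₂ (with p₋₁=1, p₋₂=0, q₋₁=0, q₋₂=1):
  k=0: a=17, p=17, q=1
  k=1: a=2, p=35, q=2
  k=2: a=3, p=122, q=7

122/7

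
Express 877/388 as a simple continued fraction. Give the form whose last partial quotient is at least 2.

[2; 3, 1, 5, 3, 5]

877 = 2*388 + 101
388 = 3*101 + 85
101 = 1*85 + 16
85 = 5*16 + 5
16 = 3*5 + 1
5 = 5*1 + 0  (stop)
So 877/388 = [2; 3, 1, 5, 3, 5].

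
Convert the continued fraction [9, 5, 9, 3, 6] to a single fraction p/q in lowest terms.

8313/904

Fold from the inside: start with 6/1.
  3 + 1/6 = 19/6
  9 + 6/19 = 177/19
  5 + 19/177 = 904/177
  9 + 177/904 = 8313/904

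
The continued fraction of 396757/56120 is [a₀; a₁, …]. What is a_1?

14

396757 = 7·56120 + 3917   →  a_0 = 7
56120 = 14·3917 + 1282   →  a_1 = 14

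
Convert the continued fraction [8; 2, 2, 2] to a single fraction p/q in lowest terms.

Fold from the inside: start with 2/1.
  2 + 1/2 = 5/2
  2 + 2/5 = 12/5
  8 + 5/12 = 101/12

101/12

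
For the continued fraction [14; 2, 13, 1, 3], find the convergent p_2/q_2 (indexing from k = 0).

Using pₖ = aₖpₖ₋₁ + pₖ₋₂, qₖ = aₖqₖ₋₁ + qₖ₋₂ (with p₋₁=1, p₋₂=0, q₋₁=0, q₋₂=1):
  k=0: a=14, p=14, q=1
  k=1: a=2, p=29, q=2
  k=2: a=13, p=391, q=27

391/27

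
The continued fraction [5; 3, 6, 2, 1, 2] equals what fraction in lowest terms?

Using pₖ = aₖpₖ₋₁ + pₖ₋₂ and qₖ = aₖqₖ₋₁ + qₖ₋₂:
  k=0: a=5, p=5, q=1
  k=1: a=3, p=16, q=3
  k=2: a=6, p=101, q=19
  k=3: a=2, p=218, q=41
  k=4: a=1, p=319, q=60
  k=5: a=2, p=856, q=161

856/161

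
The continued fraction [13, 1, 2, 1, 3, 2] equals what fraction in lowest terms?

Using pₖ = aₖpₖ₋₁ + pₖ₋₂ and qₖ = aₖqₖ₋₁ + qₖ₋₂:
  k=0: a=13, p=13, q=1
  k=1: a=1, p=14, q=1
  k=2: a=2, p=41, q=3
  k=3: a=1, p=55, q=4
  k=4: a=3, p=206, q=15
  k=5: a=2, p=467, q=34

467/34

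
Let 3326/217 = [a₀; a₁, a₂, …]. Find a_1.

3

3326 = 15·217 + 71   →  a_0 = 15
217 = 3·71 + 4   →  a_1 = 3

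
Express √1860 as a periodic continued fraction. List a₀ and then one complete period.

a₀ = ⌊√1860⌋ = 43.
With m₀=0, d₀=1 and mₖ₊₁ = dₖaₖ − mₖ, dₖ₊₁ = (n − mₖ₊₁²)/dₖ, aₖ₊₁ = ⌊(a₀+mₖ₊₁)/dₖ₊₁⌋:
  k=1: m=43, d=11, a=7
  k=2: m=34, d=64, a=1
  k=3: m=30, d=15, a=4
  k=4: m=30, d=64, a=1
  k=5: m=34, d=11, a=7
  k=6: m=43, d=1, a=86
d=1 and a=2a₀=86 at k=6, so the next step gives (m, d) = (43, 11) again — its k=1 value — and the period has length 6.

[43; 7, 1, 4, 1, 7, 86]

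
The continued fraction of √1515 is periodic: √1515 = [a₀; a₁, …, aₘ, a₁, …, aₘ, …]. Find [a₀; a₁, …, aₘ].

[38; 1, 11, 1, 76]

a₀ = ⌊√1515⌋ = 38.
With m₀=0, d₀=1 and mₖ₊₁ = dₖaₖ − mₖ, dₖ₊₁ = (n − mₖ₊₁²)/dₖ, aₖ₊₁ = ⌊(a₀+mₖ₊₁)/dₖ₊₁⌋:
  k=1: m=38, d=71, a=1
  k=2: m=33, d=6, a=11
  k=3: m=33, d=71, a=1
  k=4: m=38, d=1, a=76
d=1 and a=2a₀=76 at k=4, so the next step gives (m, d) = (38, 71) again — its k=1 value — and the period has length 4.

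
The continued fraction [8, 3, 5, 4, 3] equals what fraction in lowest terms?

Fold from the inside: start with 3/1.
  4 + 1/3 = 13/3
  5 + 3/13 = 68/13
  3 + 13/68 = 217/68
  8 + 68/217 = 1804/217

1804/217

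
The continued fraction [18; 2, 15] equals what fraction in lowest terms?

Using pₖ = aₖpₖ₋₁ + pₖ₋₂ and qₖ = aₖqₖ₋₁ + qₖ₋₂:
  k=0: a=18, p=18, q=1
  k=1: a=2, p=37, q=2
  k=2: a=15, p=573, q=31

573/31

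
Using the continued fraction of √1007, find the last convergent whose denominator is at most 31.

476/15

√1007 = [31; 1, 2, 1, 2, 1, 62, …] (period length 6).
Convergents:
  p_0/q_0 = 31/1
  p_1/q_1 = 32/1
  p_2/q_2 = 95/3
  p_3/q_3 = 127/4
  p_4/q_4 = 349/11
  p_5/q_5 = 476/15
  p_6/q_6 = 29861/941
q_5 = 15 ≤ 31 < 941 = q_6, so the answer is 476/15.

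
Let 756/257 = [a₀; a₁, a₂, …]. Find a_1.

756 = 2·257 + 242   →  a_0 = 2
257 = 1·242 + 15   →  a_1 = 1

1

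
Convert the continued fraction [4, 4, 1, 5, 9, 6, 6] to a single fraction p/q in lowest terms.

Using pₖ = aₖpₖ₋₁ + pₖ₋₂ and qₖ = aₖqₖ₋₁ + qₖ₋₂:
  k=0: a=4, p=4, q=1
  k=1: a=4, p=17, q=4
  k=2: a=1, p=21, q=5
  k=3: a=5, p=122, q=29
  k=4: a=9, p=1119, q=266
  k=5: a=6, p=6836, q=1625
  k=6: a=6, p=42135, q=10016

42135/10016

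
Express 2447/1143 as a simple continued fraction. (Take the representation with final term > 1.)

2447 = 2·1143 + 161
1143 = 7·161 + 16
161 = 10·16 + 1
16 = 16·1 + 0  (stop)
So 2447/1143 = [2; 7, 10, 16].

[2; 7, 10, 16]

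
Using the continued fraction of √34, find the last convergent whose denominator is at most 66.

379/65

√34 = [5; 1, 4, 1, 10, …] (period length 4).
Convergents:
  p_0/q_0 = 5/1
  p_1/q_1 = 6/1
  p_2/q_2 = 29/5
  p_3/q_3 = 35/6
  p_4/q_4 = 379/65
  p_5/q_5 = 414/71
q_4 = 65 ≤ 66 < 71 = q_5, so the answer is 379/65.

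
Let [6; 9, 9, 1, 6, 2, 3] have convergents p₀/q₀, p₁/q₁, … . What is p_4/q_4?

3837/628

Using pₖ = aₖpₖ₋₁ + pₖ₋₂, qₖ = aₖqₖ₋₁ + qₖ₋₂ (with p₋₁=1, p₋₂=0, q₋₁=0, q₋₂=1):
  k=0: a=6, p=6, q=1
  k=1: a=9, p=55, q=9
  k=2: a=9, p=501, q=82
  k=3: a=1, p=556, q=91
  k=4: a=6, p=3837, q=628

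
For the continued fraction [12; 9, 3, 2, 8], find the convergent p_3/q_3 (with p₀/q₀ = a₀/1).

Using pₖ = aₖpₖ₋₁ + pₖ₋₂, qₖ = aₖqₖ₋₁ + qₖ₋₂ (with p₋₁=1, p₋₂=0, q₋₁=0, q₋₂=1):
  k=0: a=12, p=12, q=1
  k=1: a=9, p=109, q=9
  k=2: a=3, p=339, q=28
  k=3: a=2, p=787, q=65

787/65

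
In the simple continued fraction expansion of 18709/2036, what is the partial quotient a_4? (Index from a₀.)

7

18709 = 9·2036 + 385   →  a_0 = 9
2036 = 5·385 + 111   →  a_1 = 5
385 = 3·111 + 52   →  a_2 = 3
111 = 2·52 + 7   →  a_3 = 2
52 = 7·7 + 3   →  a_4 = 7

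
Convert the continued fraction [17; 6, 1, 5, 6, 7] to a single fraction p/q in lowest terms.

Fold from the inside: start with 7/1.
  6 + 1/7 = 43/7
  5 + 7/43 = 222/43
  1 + 43/222 = 265/222
  6 + 222/265 = 1812/265
  17 + 265/1812 = 31069/1812

31069/1812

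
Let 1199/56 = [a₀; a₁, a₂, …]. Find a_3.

1199 = 21·56 + 23   →  a_0 = 21
56 = 2·23 + 10   →  a_1 = 2
23 = 2·10 + 3   →  a_2 = 2
10 = 3·3 + 1   →  a_3 = 3

3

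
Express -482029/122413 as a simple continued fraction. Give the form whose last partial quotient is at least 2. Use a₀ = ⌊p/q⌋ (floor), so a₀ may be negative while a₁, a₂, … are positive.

[-4; 16, 17, 7, 1, 2, 19]

-482029 = -4×122413 + 7623
122413 = 16×7623 + 445
7623 = 17×445 + 58
445 = 7×58 + 39
58 = 1×39 + 19
39 = 2×19 + 1
19 = 19×1 + 0  (stop)
So -482029/122413 = [-4; 16, 17, 7, 1, 2, 19].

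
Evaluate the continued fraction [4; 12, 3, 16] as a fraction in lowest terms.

2465/604

Fold from the inside: start with 16/1.
  3 + 1/16 = 49/16
  12 + 16/49 = 604/49
  4 + 49/604 = 2465/604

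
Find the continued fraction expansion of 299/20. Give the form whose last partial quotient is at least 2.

299 = 14·20 + 19
20 = 1·19 + 1
19 = 19·1 + 0  (stop)
So 299/20 = [14; 1, 19].

[14; 1, 19]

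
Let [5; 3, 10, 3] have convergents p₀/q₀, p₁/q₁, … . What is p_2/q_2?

Using pₖ = aₖpₖ₋₁ + pₖ₋₂, qₖ = aₖqₖ₋₁ + qₖ₋₂ (with p₋₁=1, p₋₂=0, q₋₁=0, q₋₂=1):
  k=0: a=5, p=5, q=1
  k=1: a=3, p=16, q=3
  k=2: a=10, p=165, q=31

165/31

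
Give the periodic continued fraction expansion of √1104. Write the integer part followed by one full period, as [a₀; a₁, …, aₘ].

[33; 4, 2, 2, 2, 4, 66]

a₀ = ⌊√1104⌋ = 33.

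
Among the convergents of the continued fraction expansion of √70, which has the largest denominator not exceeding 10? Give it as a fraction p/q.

67/8

√70 = [8; 2, 1, 2, 1, 2, 16, …] (period length 6).
Convergents:
  p_0/q_0 = 8/1
  p_1/q_1 = 17/2
  p_2/q_2 = 25/3
  p_3/q_3 = 67/8
  p_4/q_4 = 92/11
q_3 = 8 ≤ 10 < 11 = q_4, so the answer is 67/8.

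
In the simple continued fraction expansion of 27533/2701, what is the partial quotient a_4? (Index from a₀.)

3

27533 = 10·2701 + 523   →  a_0 = 10
2701 = 5·523 + 86   →  a_1 = 5
523 = 6·86 + 7   →  a_2 = 6
86 = 12·7 + 2   →  a_3 = 12
7 = 3·2 + 1   →  a_4 = 3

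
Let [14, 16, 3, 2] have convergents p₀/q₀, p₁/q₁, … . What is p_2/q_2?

Using pₖ = aₖpₖ₋₁ + pₖ₋₂, qₖ = aₖqₖ₋₁ + qₖ₋₂ (with p₋₁=1, p₋₂=0, q₋₁=0, q₋₂=1):
  k=0: a=14, p=14, q=1
  k=1: a=16, p=225, q=16
  k=2: a=3, p=689, q=49

689/49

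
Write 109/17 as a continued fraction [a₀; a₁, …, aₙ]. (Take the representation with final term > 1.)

[6; 2, 2, 3]

109 = 6*17 + 7
17 = 2*7 + 3
7 = 2*3 + 1
3 = 3*1 + 0  (stop)
So 109/17 = [6; 2, 2, 3].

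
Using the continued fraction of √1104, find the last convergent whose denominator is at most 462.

√1104 = [33; 4, 2, 2, 2, 4, 66, …] (period length 6).
Convergents:
  p_0/q_0 = 33/1
  p_1/q_1 = 133/4
  p_2/q_2 = 299/9
  p_3/q_3 = 731/22
  p_4/q_4 = 1761/53
  p_5/q_5 = 7775/234
  p_6/q_6 = 514911/15497
q_5 = 234 ≤ 462 < 15497 = q_6, so the answer is 7775/234.

7775/234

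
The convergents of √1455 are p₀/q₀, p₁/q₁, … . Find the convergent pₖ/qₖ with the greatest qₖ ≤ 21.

√1455 = [38; 6, 1, 11, 1, 6, 76, …] (period length 6).
Convergents:
  p_0/q_0 = 38/1
  p_1/q_1 = 229/6
  p_2/q_2 = 267/7
  p_3/q_3 = 3166/83
q_2 = 7 ≤ 21 < 83 = q_3, so the answer is 267/7.

267/7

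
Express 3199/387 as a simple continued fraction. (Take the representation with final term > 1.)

[8; 3, 1, 3, 8, 3]

3199 = 8*387 + 103
387 = 3*103 + 78
103 = 1*78 + 25
78 = 3*25 + 3
25 = 8*3 + 1
3 = 3*1 + 0  (stop)
So 3199/387 = [8; 3, 1, 3, 8, 3].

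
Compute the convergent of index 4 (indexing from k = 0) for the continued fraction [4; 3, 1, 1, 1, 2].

47/11

Using pₖ = aₖpₖ₋₁ + pₖ₋₂, qₖ = aₖqₖ₋₁ + qₖ₋₂ (with p₋₁=1, p₋₂=0, q₋₁=0, q₋₂=1):
  k=0: a=4, p=4, q=1
  k=1: a=3, p=13, q=3
  k=2: a=1, p=17, q=4
  k=3: a=1, p=30, q=7
  k=4: a=1, p=47, q=11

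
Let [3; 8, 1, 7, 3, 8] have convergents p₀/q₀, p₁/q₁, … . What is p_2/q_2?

Using pₖ = aₖpₖ₋₁ + pₖ₋₂, qₖ = aₖqₖ₋₁ + qₖ₋₂ (with p₋₁=1, p₋₂=0, q₋₁=0, q₋₂=1):
  k=0: a=3, p=3, q=1
  k=1: a=8, p=25, q=8
  k=2: a=1, p=28, q=9

28/9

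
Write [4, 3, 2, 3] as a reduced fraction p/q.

Fold from the inside: start with 3/1.
  2 + 1/3 = 7/3
  3 + 3/7 = 24/7
  4 + 7/24 = 103/24

103/24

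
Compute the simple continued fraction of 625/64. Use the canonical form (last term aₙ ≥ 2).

[9; 1, 3, 3, 1, 3]

625 = 9*64 + 49
64 = 1*49 + 15
49 = 3*15 + 4
15 = 3*4 + 3
4 = 1*3 + 1
3 = 3*1 + 0  (stop)
So 625/64 = [9; 1, 3, 3, 1, 3].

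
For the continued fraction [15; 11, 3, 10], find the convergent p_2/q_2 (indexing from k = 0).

Using pₖ = aₖpₖ₋₁ + pₖ₋₂, qₖ = aₖqₖ₋₁ + qₖ₋₂ (with p₋₁=1, p₋₂=0, q₋₁=0, q₋₂=1):
  k=0: a=15, p=15, q=1
  k=1: a=11, p=166, q=11
  k=2: a=3, p=513, q=34

513/34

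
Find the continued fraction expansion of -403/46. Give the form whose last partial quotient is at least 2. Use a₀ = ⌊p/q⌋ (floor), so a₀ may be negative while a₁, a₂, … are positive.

-403 = -9×46 + 11
46 = 4×11 + 2
11 = 5×2 + 1
2 = 2×1 + 0  (stop)
So -403/46 = [-9; 4, 5, 2].

[-9; 4, 5, 2]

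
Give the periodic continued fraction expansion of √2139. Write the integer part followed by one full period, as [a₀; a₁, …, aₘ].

[46; 4, 92]

a₀ = ⌊√2139⌋ = 46.
With m₀=0, d₀=1 and mₖ₊₁ = dₖaₖ − mₖ, dₖ₊₁ = (n − mₖ₊₁²)/dₖ, aₖ₊₁ = ⌊(a₀+mₖ₊₁)/dₖ₊₁⌋:
  k=1: m=46, d=23, a=4
  k=2: m=46, d=1, a=92
d=1 and a=2a₀=92 at k=2, so the next step gives (m, d) = (46, 23) again — its k=1 value — and the period has length 2.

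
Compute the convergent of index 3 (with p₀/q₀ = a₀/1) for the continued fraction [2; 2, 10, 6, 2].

Using pₖ = aₖpₖ₋₁ + pₖ₋₂, qₖ = aₖqₖ₋₁ + qₖ₋₂ (with p₋₁=1, p₋₂=0, q₋₁=0, q₋₂=1):
  k=0: a=2, p=2, q=1
  k=1: a=2, p=5, q=2
  k=2: a=10, p=52, q=21
  k=3: a=6, p=317, q=128

317/128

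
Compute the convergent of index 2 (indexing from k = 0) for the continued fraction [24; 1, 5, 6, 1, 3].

Using pₖ = aₖpₖ₋₁ + pₖ₋₂, qₖ = aₖqₖ₋₁ + qₖ₋₂ (with p₋₁=1, p₋₂=0, q₋₁=0, q₋₂=1):
  k=0: a=24, p=24, q=1
  k=1: a=1, p=25, q=1
  k=2: a=5, p=149, q=6

149/6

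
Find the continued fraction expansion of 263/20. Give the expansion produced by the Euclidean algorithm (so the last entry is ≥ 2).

263 = 13*20 + 3
20 = 6*3 + 2
3 = 1*2 + 1
2 = 2*1 + 0  (stop)
So 263/20 = [13; 6, 1, 2].

[13; 6, 1, 2]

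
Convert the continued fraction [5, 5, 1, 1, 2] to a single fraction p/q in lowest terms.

145/28

Using pₖ = aₖpₖ₋₁ + pₖ₋₂ and qₖ = aₖqₖ₋₁ + qₖ₋₂:
  k=0: a=5, p=5, q=1
  k=1: a=5, p=26, q=5
  k=2: a=1, p=31, q=6
  k=3: a=1, p=57, q=11
  k=4: a=2, p=145, q=28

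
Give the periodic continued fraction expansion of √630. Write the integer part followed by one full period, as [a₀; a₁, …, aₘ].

a₀ = ⌊√630⌋ = 25.
With m₀=0, d₀=1 and mₖ₊₁ = dₖaₖ − mₖ, dₖ₊₁ = (n − mₖ₊₁²)/dₖ, aₖ₊₁ = ⌊(a₀+mₖ₊₁)/dₖ₊₁⌋:
  k=1: m=25, d=5, a=10
  k=2: m=25, d=1, a=50
d=1 and a=2a₀=50 at k=2, so the next step gives (m, d) = (25, 5) again — its k=1 value — and the period has length 2.

[25; 10, 50]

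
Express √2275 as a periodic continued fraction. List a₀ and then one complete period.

a₀ = ⌊√2275⌋ = 47.
With m₀=0, d₀=1 and mₖ₊₁ = dₖaₖ − mₖ, dₖ₊₁ = (n − mₖ₊₁²)/dₖ, aₖ₊₁ = ⌊(a₀+mₖ₊₁)/dₖ₊₁⌋:
  k=1: m=47, d=66, a=1
  k=2: m=19, d=29, a=2
  k=3: m=39, d=26, a=3
  k=4: m=39, d=29, a=2
  k=5: m=19, d=66, a=1
  k=6: m=47, d=1, a=94
d=1 and a=2a₀=94 at k=6, so the next step gives (m, d) = (47, 66) again — its k=1 value — and the period has length 6.

[47; 1, 2, 3, 2, 1, 94]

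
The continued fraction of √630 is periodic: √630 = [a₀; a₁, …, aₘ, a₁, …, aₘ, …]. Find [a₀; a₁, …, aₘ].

[25; 10, 50]

a₀ = ⌊√630⌋ = 25.
With m₀=0, d₀=1 and mₖ₊₁ = dₖaₖ − mₖ, dₖ₊₁ = (n − mₖ₊₁²)/dₖ, aₖ₊₁ = ⌊(a₀+mₖ₊₁)/dₖ₊₁⌋:
  k=1: m=25, d=5, a=10
  k=2: m=25, d=1, a=50
d=1 and a=2a₀=50 at k=2, so the next step gives (m, d) = (25, 5) again — its k=1 value — and the period has length 2.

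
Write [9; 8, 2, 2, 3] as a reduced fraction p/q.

Using pₖ = aₖpₖ₋₁ + pₖ₋₂ and qₖ = aₖqₖ₋₁ + qₖ₋₂:
  k=0: a=9, p=9, q=1
  k=1: a=8, p=73, q=8
  k=2: a=2, p=155, q=17
  k=3: a=2, p=383, q=42
  k=4: a=3, p=1304, q=143

1304/143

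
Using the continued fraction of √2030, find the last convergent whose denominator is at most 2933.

73035/1621

√2030 = [45; 18, 90, …] (period length 2).
Convergents:
  p_0/q_0 = 45/1
  p_1/q_1 = 811/18
  p_2/q_2 = 73035/1621
  p_3/q_3 = 1315441/29196
q_2 = 1621 ≤ 2933 < 29196 = q_3, so the answer is 73035/1621.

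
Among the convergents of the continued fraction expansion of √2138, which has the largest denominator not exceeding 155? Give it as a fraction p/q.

√2138 = [46; 4, 5, 5, 4, 92, …] (period length 5).
Convergents:
  p_0/q_0 = 46/1
  p_1/q_1 = 185/4
  p_2/q_2 = 971/21
  p_3/q_3 = 5040/109
  p_4/q_4 = 21131/457
q_3 = 109 ≤ 155 < 457 = q_4, so the answer is 5040/109.

5040/109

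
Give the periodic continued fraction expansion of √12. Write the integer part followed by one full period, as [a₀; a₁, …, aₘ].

a₀ = ⌊√12⌋ = 3.
With m₀=0, d₀=1 and mₖ₊₁ = dₖaₖ − mₖ, dₖ₊₁ = (n − mₖ₊₁²)/dₖ, aₖ₊₁ = ⌊(a₀+mₖ₊₁)/dₖ₊₁⌋:
  k=1: m=3, d=3, a=2
  k=2: m=3, d=1, a=6
d=1 and a=2a₀=6 at k=2, so the next step gives (m, d) = (3, 3) again — its k=1 value — and the period has length 2.

[3; 2, 6]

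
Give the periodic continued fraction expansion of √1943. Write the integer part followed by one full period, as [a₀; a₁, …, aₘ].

a₀ = ⌊√1943⌋ = 44.
With m₀=0, d₀=1 and mₖ₊₁ = dₖaₖ − mₖ, dₖ₊₁ = (n − mₖ₊₁²)/dₖ, aₖ₊₁ = ⌊(a₀+mₖ₊₁)/dₖ₊₁⌋:
  k=1: m=44, d=7, a=12
  k=2: m=40, d=49, a=1
  k=3: m=9, d=38, a=1
  k=4: m=29, d=29, a=2
  k=5: m=29, d=38, a=1
  k=6: m=9, d=49, a=1
  k=7: m=40, d=7, a=12
  k=8: m=44, d=1, a=88
d=1 and a=2a₀=88 at k=8, so the next step gives (m, d) = (44, 7) again — its k=1 value — and the period has length 8.

[44; 12, 1, 1, 2, 1, 1, 12, 88]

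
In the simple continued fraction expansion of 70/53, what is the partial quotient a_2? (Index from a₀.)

70 = 1·53 + 17   →  a_0 = 1
53 = 3·17 + 2   →  a_1 = 3
17 = 8·2 + 1   →  a_2 = 8

8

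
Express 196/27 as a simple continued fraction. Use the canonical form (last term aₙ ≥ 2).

[7; 3, 1, 6]

196 = 7*27 + 7
27 = 3*7 + 6
7 = 1*6 + 1
6 = 6*1 + 0  (stop)
So 196/27 = [7; 3, 1, 6].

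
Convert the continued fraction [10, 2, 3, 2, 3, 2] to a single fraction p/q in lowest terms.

Fold from the inside: start with 2/1.
  3 + 1/2 = 7/2
  2 + 2/7 = 16/7
  3 + 7/16 = 55/16
  2 + 16/55 = 126/55
  10 + 55/126 = 1315/126

1315/126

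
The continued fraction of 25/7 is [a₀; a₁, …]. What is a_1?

1

25 = 3·7 + 4   →  a_0 = 3
7 = 1·4 + 3   →  a_1 = 1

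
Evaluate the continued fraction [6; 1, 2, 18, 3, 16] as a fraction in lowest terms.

18303/2743

Using pₖ = aₖpₖ₋₁ + pₖ₋₂ and qₖ = aₖqₖ₋₁ + qₖ₋₂:
  k=0: a=6, p=6, q=1
  k=1: a=1, p=7, q=1
  k=2: a=2, p=20, q=3
  k=3: a=18, p=367, q=55
  k=4: a=3, p=1121, q=168
  k=5: a=16, p=18303, q=2743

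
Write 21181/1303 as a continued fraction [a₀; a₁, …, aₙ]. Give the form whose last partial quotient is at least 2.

21181 = 16·1303 + 333
1303 = 3·333 + 304
333 = 1·304 + 29
304 = 10·29 + 14
29 = 2·14 + 1
14 = 14·1 + 0  (stop)
So 21181/1303 = [16; 3, 1, 10, 2, 14].

[16; 3, 1, 10, 2, 14]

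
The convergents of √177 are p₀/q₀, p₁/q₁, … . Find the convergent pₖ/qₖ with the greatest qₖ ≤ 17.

√177 = [13; 3, 3, 2, 8, 2, 3, 3, 26, …] (period length 8).
Convergents:
  p_0/q_0 = 13/1
  p_1/q_1 = 40/3
  p_2/q_2 = 133/10
  p_3/q_3 = 306/23
q_2 = 10 ≤ 17 < 23 = q_3, so the answer is 133/10.

133/10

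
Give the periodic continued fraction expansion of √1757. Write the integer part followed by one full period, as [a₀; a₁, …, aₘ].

a₀ = ⌊√1757⌋ = 41.
With m₀=0, d₀=1 and mₖ₊₁ = dₖaₖ − mₖ, dₖ₊₁ = (n − mₖ₊₁²)/dₖ, aₖ₊₁ = ⌊(a₀+mₖ₊₁)/dₖ₊₁⌋:
  k=1: m=41, d=76, a=1
  k=2: m=35, d=7, a=10
  k=3: m=35, d=76, a=1
  k=4: m=41, d=1, a=82
d=1 and a=2a₀=82 at k=4, so the next step gives (m, d) = (41, 76) again — its k=1 value — and the period has length 4.

[41; 1, 10, 1, 82]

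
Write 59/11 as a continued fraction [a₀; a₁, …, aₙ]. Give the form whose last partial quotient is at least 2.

59 = 5·11 + 4
11 = 2·4 + 3
4 = 1·3 + 1
3 = 3·1 + 0  (stop)
So 59/11 = [5; 2, 1, 3].

[5; 2, 1, 3]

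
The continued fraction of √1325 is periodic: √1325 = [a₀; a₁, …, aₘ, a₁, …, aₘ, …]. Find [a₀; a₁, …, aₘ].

a₀ = ⌊√1325⌋ = 36.
With m₀=0, d₀=1 and mₖ₊₁ = dₖaₖ − mₖ, dₖ₊₁ = (n − mₖ₊₁²)/dₖ, aₖ₊₁ = ⌊(a₀+mₖ₊₁)/dₖ₊₁⌋:
  k=1: m=36, d=29, a=2
  k=2: m=22, d=29, a=2
  k=3: m=36, d=1, a=72
d=1 and a=2a₀=72 at k=3, so the next step gives (m, d) = (36, 29) again — its k=1 value — and the period has length 3.

[36; 2, 2, 72]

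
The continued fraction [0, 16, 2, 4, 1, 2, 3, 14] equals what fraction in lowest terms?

1487/24464

Using pₖ = aₖpₖ₋₁ + pₖ₋₂ and qₖ = aₖqₖ₋₁ + qₖ₋₂:
  k=0: a=0, p=0, q=1
  k=1: a=16, p=1, q=16
  k=2: a=2, p=2, q=33
  k=3: a=4, p=9, q=148
  k=4: a=1, p=11, q=181
  k=5: a=2, p=31, q=510
  k=6: a=3, p=104, q=1711
  k=7: a=14, p=1487, q=24464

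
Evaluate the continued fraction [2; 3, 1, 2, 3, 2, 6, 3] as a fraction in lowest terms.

3919/1726

Using pₖ = aₖpₖ₋₁ + pₖ₋₂ and qₖ = aₖqₖ₋₁ + qₖ₋₂:
  k=0: a=2, p=2, q=1
  k=1: a=3, p=7, q=3
  k=2: a=1, p=9, q=4
  k=3: a=2, p=25, q=11
  k=4: a=3, p=84, q=37
  k=5: a=2, p=193, q=85
  k=6: a=6, p=1242, q=547
  k=7: a=3, p=3919, q=1726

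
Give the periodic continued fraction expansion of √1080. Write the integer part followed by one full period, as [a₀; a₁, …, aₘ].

a₀ = ⌊√1080⌋ = 32.
With m₀=0, d₀=1 and mₖ₊₁ = dₖaₖ − mₖ, dₖ₊₁ = (n − mₖ₊₁²)/dₖ, aₖ₊₁ = ⌊(a₀+mₖ₊₁)/dₖ₊₁⌋:
  k=1: m=32, d=56, a=1
  k=2: m=24, d=9, a=6
  k=3: m=30, d=20, a=3
  k=4: m=30, d=9, a=6
  k=5: m=24, d=56, a=1
  k=6: m=32, d=1, a=64
d=1 and a=2a₀=64 at k=6, so the next step gives (m, d) = (32, 56) again — its k=1 value — and the period has length 6.

[32; 1, 6, 3, 6, 1, 64]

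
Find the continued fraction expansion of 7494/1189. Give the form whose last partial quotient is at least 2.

[6; 3, 3, 3, 3, 3, 3]

7494 = 6×1189 + 360
1189 = 3×360 + 109
360 = 3×109 + 33
109 = 3×33 + 10
33 = 3×10 + 3
10 = 3×3 + 1
3 = 3×1 + 0  (stop)
So 7494/1189 = [6; 3, 3, 3, 3, 3, 3].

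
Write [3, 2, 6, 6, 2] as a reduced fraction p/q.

599/173

Using pₖ = aₖpₖ₋₁ + pₖ₋₂ and qₖ = aₖqₖ₋₁ + qₖ₋₂:
  k=0: a=3, p=3, q=1
  k=1: a=2, p=7, q=2
  k=2: a=6, p=45, q=13
  k=3: a=6, p=277, q=80
  k=4: a=2, p=599, q=173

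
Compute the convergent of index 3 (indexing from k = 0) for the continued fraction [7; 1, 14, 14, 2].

1674/211

Using pₖ = aₖpₖ₋₁ + pₖ₋₂, qₖ = aₖqₖ₋₁ + qₖ₋₂ (with p₋₁=1, p₋₂=0, q₋₁=0, q₋₂=1):
  k=0: a=7, p=7, q=1
  k=1: a=1, p=8, q=1
  k=2: a=14, p=119, q=15
  k=3: a=14, p=1674, q=211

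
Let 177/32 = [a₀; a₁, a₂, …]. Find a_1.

177 = 5·32 + 17   →  a_0 = 5
32 = 1·17 + 15   →  a_1 = 1

1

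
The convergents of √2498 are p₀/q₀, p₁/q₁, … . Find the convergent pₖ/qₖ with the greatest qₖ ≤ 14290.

√2498 = [49; 1, 48, 1, 98, …] (period length 4).
Convergents:
  p_0/q_0 = 49/1
  p_1/q_1 = 50/1
  p_2/q_2 = 2449/49
  p_3/q_3 = 2499/50
  p_4/q_4 = 247351/4949
  p_5/q_5 = 249850/4999
  p_6/q_6 = 12240151/244901
q_5 = 4999 ≤ 14290 < 244901 = q_6, so the answer is 249850/4999.

249850/4999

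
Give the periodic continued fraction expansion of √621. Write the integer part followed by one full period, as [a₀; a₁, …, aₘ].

[24; 1, 11, 2, 11, 1, 48]

a₀ = ⌊√621⌋ = 24.
With m₀=0, d₀=1 and mₖ₊₁ = dₖaₖ − mₖ, dₖ₊₁ = (n − mₖ₊₁²)/dₖ, aₖ₊₁ = ⌊(a₀+mₖ₊₁)/dₖ₊₁⌋:
  k=1: m=24, d=45, a=1
  k=2: m=21, d=4, a=11
  k=3: m=23, d=23, a=2
  k=4: m=23, d=4, a=11
  k=5: m=21, d=45, a=1
  k=6: m=24, d=1, a=48
d=1 and a=2a₀=48 at k=6, so the next step gives (m, d) = (24, 45) again — its k=1 value — and the period has length 6.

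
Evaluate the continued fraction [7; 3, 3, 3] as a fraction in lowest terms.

241/33

Fold from the inside: start with 3/1.
  3 + 1/3 = 10/3
  3 + 3/10 = 33/10
  7 + 10/33 = 241/33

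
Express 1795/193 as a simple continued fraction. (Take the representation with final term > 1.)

1795 = 9×193 + 58
193 = 3×58 + 19
58 = 3×19 + 1
19 = 19×1 + 0  (stop)
So 1795/193 = [9; 3, 3, 19].

[9; 3, 3, 19]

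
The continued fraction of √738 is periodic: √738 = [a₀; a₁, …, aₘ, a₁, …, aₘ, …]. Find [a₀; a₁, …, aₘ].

a₀ = ⌊√738⌋ = 27.
With m₀=0, d₀=1 and mₖ₊₁ = dₖaₖ − mₖ, dₖ₊₁ = (n − mₖ₊₁²)/dₖ, aₖ₊₁ = ⌊(a₀+mₖ₊₁)/dₖ₊₁⌋:
  k=1: m=27, d=9, a=6
  k=2: m=27, d=1, a=54
d=1 and a=2a₀=54 at k=2, so the next step gives (m, d) = (27, 9) again — its k=1 value — and the period has length 2.

[27; 6, 54]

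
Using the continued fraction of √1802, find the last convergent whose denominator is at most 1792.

√1802 = [42; 2, 4, 2, 84, …] (period length 4).
Convergents:
  p_0/q_0 = 42/1
  p_1/q_1 = 85/2
  p_2/q_2 = 382/9
  p_3/q_3 = 849/20
  p_4/q_4 = 71698/1689
  p_5/q_5 = 144245/3398
q_4 = 1689 ≤ 1792 < 3398 = q_5, so the answer is 71698/1689.

71698/1689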